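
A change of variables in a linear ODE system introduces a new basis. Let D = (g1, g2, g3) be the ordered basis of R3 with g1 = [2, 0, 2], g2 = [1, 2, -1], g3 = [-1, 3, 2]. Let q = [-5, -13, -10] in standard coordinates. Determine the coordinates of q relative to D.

[-3, -2, -3]

Write q = c_1 g1 + ... + c_3 g3 and solve for the c_i.
Solving this 3x3 system gives c = (-3, -2, -3).
Check: -3g1 - 2g2 - 3g3 = [-5, -13, -10].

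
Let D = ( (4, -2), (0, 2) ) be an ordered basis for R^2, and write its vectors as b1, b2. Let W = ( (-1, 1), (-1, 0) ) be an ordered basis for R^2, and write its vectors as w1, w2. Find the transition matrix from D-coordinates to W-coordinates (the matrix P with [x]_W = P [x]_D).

[[-2, 2], [-2, -2]]

Let M have columns bj and N have columns wj. Then for every x, N [x]_W = x = M [x]_D, so P = N^(-1) M.
Since det N = 1, N^(-1) has integer entries; multiplying gives P = [[-2, 2], [-2, -2]].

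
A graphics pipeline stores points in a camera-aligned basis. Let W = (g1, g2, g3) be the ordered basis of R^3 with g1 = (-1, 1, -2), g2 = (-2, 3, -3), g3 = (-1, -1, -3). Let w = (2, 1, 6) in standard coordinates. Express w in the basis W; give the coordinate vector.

(-3, 1, -1)

We seek scalars with c_1 g1 + ... + c_3 g3 = w; equivalently solve M c = w where the columns of M are g1, ..., g3.
Gaussian elimination on [M | w] yields c = (-3, 1, -1).
Check: -3g1 + g2 - g3 = (2, 1, 6).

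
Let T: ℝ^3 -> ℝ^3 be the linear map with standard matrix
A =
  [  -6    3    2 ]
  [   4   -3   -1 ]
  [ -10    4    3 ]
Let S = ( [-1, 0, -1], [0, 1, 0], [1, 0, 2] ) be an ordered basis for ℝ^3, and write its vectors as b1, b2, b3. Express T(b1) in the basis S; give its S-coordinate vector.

Compute T(b1) = A b1 = [4, -3, 7] in standard coordinates.
Then write this in S-coordinates: solve for y in y_1 b1 + ... + y_3 b3 = [4, -3, 7].
This gives y = [-1, -3, 3], which is column 1 of [T]_S.

[-1, -3, 3]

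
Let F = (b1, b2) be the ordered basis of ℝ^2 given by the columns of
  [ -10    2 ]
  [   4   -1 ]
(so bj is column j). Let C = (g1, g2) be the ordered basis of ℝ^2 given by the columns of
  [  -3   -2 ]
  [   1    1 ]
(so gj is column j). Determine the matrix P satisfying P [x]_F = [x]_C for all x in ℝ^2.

[[2, 0], [2, -1]]

Let M have columns bj and N have columns gj. Then for every x, N [x]_C = x = M [x]_F, so P = N^(-1) M.
Since det N = -1, N^(-1) has integer entries; multiplying gives P = [[2, 0], [2, -1]].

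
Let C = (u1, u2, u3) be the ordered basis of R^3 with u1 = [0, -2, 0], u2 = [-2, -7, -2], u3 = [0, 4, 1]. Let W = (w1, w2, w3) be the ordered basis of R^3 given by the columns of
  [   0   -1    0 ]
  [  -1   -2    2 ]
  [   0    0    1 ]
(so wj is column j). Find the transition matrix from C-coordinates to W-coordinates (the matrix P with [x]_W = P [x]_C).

Column j of P is [uj]_W, since P maps C-coordinates to W-coordinates.
Expressing u1 in W: u1 = 2w1 + 0·w2 + 0·w3, so column 1 of P is [2, 0, 0].
Doing the same for each uj gives P = [[2, -1, -2], [0, 2, 0], [0, -2, 1]].

[[2, -1, -2], [0, 2, 0], [0, -2, 1]]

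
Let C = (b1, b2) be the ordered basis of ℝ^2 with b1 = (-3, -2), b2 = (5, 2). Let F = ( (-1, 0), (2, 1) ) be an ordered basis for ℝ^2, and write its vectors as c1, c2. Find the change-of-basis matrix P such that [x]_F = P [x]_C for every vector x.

[[-1, -1], [-2, 2]]

Column j of P is [bj]_F, since P maps C-coordinates to F-coordinates.
Expressing b1 in F: b1 = -c1 - 2c2, so column 1 of P is (-1, -2).
Doing the same for each bj gives P = [[-1, -1], [-2, 2]].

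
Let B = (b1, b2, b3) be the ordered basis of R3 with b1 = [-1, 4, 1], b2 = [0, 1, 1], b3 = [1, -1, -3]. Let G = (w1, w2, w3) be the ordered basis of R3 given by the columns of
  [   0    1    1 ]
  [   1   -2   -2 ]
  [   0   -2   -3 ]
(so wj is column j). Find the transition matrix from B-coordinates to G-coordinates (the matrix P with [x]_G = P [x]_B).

[[2, 1, 1], [-2, 1, 0], [1, -1, 1]]

Column j of P is [bj]_G, since P maps B-coordinates to G-coordinates.
Expressing b1 in G: b1 = 2w1 - 2w2 + w3, so column 1 of P is [2, -2, 1].
Doing the same for each bj gives P = [[2, 1, 1], [-2, 1, 0], [1, -1, 1]].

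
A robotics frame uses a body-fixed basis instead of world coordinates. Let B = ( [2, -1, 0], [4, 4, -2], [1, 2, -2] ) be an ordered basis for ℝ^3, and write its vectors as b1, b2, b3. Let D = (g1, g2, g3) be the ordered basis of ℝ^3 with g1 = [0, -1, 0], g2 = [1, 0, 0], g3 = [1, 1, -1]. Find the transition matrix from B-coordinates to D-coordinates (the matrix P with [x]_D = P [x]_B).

Take x = bj: its B-coordinates are the j-th standard unit vector, so P e_j — column j of P — equals [bj]_D.
b1 = g1 + 2g2 + 0·g3, giving column 1 = [1, 2, 0]; repeating for each j gives P = [[1, -2, 0], [2, 2, -1], [0, 2, 2]].

[[1, -2, 0], [2, 2, -1], [0, 2, 2]]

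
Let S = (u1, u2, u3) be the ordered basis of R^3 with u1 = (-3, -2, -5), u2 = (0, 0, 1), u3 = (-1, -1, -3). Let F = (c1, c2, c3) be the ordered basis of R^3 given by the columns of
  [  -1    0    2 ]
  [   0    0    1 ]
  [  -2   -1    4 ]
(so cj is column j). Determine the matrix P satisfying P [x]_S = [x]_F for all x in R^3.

Let M have columns uj and N have columns cj. Then for every x, N [x]_F = x = M [x]_S, so P = N^(-1) M.
Since det N = -1, N^(-1) has integer entries; multiplying gives P = [[-1, 0, -1], [-1, -1, 1], [-2, 0, -1]].

[[-1, 0, -1], [-1, -1, 1], [-2, 0, -1]]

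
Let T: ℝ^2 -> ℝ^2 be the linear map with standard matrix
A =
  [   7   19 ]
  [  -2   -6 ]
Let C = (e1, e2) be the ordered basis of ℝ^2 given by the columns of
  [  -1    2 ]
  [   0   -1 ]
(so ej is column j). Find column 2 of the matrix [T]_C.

(1, -2)

Compute T(e2) = A e2 = (-5, 2) in standard coordinates.
Then write this in C-coordinates: solve for y in y_1 e1 + y_2 e2 = (-5, 2).
This gives y = (1, -2), which is column 2 of [T]_C.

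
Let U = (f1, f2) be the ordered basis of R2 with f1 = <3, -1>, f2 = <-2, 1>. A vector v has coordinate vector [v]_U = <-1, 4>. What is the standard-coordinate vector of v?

v = M [v]_U, where M has columns f1, f2.
Carrying out the matrix-vector product, v = <-11, 5>.

<-11, 5>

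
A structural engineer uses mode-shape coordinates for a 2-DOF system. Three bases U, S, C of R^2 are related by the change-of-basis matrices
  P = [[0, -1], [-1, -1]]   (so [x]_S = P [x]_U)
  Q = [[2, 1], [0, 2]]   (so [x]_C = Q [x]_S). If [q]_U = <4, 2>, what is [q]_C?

<-10, -12>

Apply P to get S-coordinates <-2, -6>, then Q to get C-coordinates.
The result is [q]_C = <-10, -12>.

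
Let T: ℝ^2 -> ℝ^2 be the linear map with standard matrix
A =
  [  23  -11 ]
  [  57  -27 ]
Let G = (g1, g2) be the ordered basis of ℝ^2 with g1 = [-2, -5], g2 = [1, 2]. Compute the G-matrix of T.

[[-3, -1], [3, -1]]

With P the matrix whose columns are g1, g2, [T]_G = P^(-1) A P.
Column by column: T(g1) = A g1 = [9, 21]; its G-coordinates [-3, 3] give column 1.
Continuing for each basis vector yields [T]_G = [[-3, -1], [3, -1]].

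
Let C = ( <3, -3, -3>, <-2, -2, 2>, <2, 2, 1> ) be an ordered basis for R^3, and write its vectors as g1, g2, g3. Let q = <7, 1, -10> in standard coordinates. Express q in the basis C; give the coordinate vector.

<1, -3, -1>

[q]_C is the unique c with M c = q, where M has columns g1, ..., g3.
Row-reducing the augmented matrix [M | q] gives c = (1, -3, -1).
Check: g1 - 3g2 - g3 = <7, 1, -10>.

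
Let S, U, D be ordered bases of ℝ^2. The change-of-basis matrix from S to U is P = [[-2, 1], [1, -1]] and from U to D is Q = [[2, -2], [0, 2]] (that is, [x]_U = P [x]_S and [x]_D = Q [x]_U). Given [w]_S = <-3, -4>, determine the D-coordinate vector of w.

First [w]_U = P [w]_S = <2, 1>.
Then [w]_D = Q [w]_U = <2, 2>.

<2, 2>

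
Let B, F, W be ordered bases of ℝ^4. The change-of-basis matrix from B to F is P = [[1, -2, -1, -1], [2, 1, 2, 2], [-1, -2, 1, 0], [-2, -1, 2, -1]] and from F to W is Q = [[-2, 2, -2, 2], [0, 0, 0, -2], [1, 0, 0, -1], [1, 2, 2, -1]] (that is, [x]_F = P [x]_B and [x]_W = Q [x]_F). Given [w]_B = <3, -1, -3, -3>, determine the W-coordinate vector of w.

<-44, 16, 19, -3>

Apply P to get F-coordinates <11, -7, -4, -8>, then Q to get W-coordinates.
The result is [w]_W = <-44, 16, 19, -3>.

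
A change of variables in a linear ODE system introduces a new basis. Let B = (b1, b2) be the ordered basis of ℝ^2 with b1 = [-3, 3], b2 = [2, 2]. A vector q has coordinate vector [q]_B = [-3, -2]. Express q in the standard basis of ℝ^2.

[5, -13]

The coordinates say q = -3b1 - 2b2; adding the scaled basis vectors gives [5, -13].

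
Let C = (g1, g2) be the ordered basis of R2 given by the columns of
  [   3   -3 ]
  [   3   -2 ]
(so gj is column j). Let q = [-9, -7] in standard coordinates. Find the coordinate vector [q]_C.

We seek scalars with c_1 g1 + c_2 g2 = q; equivalently solve M c = q where the columns of M are g1, g2.
System: 3c_1 - 3c_2 = -9, 3c_1 - 2c_2 = -7; solving gives c_1 = -1, c_2 = 2.
Check: -g1 + 2g2 = [-9, -7].

[-1, 2]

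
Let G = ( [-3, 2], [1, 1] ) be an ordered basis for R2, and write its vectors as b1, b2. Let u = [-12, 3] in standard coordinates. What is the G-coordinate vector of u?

[3, -3]

Write u = c_1 b1 + c_2 b2 and solve for the c_i.
System: -3c_1 + c_2 = -12, 2c_1 + c_2 = 3; solving gives c_1 = 3, c_2 = -3.
Check: 3b1 - 3b2 = [-12, 3].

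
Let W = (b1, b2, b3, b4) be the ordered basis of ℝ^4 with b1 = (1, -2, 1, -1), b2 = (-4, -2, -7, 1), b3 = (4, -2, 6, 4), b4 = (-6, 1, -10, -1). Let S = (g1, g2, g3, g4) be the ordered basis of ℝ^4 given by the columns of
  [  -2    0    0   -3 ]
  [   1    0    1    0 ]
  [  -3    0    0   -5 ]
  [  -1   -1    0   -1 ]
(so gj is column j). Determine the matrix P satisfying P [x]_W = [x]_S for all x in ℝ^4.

[[-2, -1, -2, 0], [2, -2, -2, -1], [0, -1, 0, 1], [1, 2, 0, 2]]

Column j of P is [bj]_S, since P maps W-coordinates to S-coordinates.
Expressing b1 in S: b1 = -2g1 + 2g2 + 0·g3 + g4, so column 1 of P is (-2, 2, 0, 1).
Doing the same for each bj gives P = [[-2, -1, -2, 0], [2, -2, -2, -1], [0, -1, 0, 1], [1, 2, 0, 2]].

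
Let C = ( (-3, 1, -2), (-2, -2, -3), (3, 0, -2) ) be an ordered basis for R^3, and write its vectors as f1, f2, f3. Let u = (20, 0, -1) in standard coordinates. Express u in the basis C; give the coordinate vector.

Write u = c_1 f1 + ... + c_3 f3 and solve for the c_i.
Solving this 3x3 system gives c = (-2, -1, 4).
Check: -2f1 - f2 + 4f3 = (20, 0, -1).

(-2, -1, 4)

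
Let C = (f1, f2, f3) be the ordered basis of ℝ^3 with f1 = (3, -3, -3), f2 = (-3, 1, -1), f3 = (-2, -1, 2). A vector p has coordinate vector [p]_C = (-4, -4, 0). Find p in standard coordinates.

(0, 8, 16)

By definition p = -4f1 - 4f2 + 0·f3.
Summing componentwise gives (0, 8, 16).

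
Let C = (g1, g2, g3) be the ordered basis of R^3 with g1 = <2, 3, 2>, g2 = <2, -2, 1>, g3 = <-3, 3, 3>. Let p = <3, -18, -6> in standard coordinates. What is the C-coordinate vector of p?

<-3, 3, -1>

We seek scalars with c_1 g1 + ... + c_3 g3 = p; equivalently solve M c = p where the columns of M are g1, ..., g3.
Solving this 3x3 system gives c = (-3, 3, -1).
Check: -3g1 + 3g2 - g3 = <3, -18, -6>.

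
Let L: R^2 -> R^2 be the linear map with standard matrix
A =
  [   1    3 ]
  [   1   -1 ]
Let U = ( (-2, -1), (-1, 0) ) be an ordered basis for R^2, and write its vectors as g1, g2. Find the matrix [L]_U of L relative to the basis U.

[[1, 1], [3, -1]]

With P the matrix whose columns are g1, g2, [L]_U = P^(-1) A P.
Column by column: L(g1) = A g1 = (-5, -1); its U-coordinates (1, 3) give column 1.
Continuing for each basis vector yields [L]_U = [[1, 1], [3, -1]].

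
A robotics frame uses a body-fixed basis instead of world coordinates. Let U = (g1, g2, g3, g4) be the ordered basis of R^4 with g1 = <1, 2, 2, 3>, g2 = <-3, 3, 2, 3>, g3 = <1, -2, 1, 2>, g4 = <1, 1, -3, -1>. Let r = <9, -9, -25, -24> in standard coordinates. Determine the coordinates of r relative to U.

<-3, -3, -1, 4>

[r]_U is the unique c with M c = r, where M has columns g1, ..., g4.
Row-reducing the augmented matrix [M | r] gives c = (-3, -3, -1, 4).
Check: -3g1 - 3g2 - g3 + 4g4 = <9, -9, -25, -24>.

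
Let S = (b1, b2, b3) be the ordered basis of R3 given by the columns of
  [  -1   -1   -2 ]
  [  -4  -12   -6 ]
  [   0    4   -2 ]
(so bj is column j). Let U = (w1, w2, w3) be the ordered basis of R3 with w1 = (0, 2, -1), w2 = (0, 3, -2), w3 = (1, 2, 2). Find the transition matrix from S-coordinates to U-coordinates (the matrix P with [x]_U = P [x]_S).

[[2, -2, 2], [-2, -2, -2], [-1, -1, -2]]

Let M have columns bj and N have columns wj. Then for every x, N [x]_U = x = M [x]_S, so P = N^(-1) M.
Since det N = -1, N^(-1) has integer entries; multiplying gives P = [[2, -2, 2], [-2, -2, -2], [-1, -1, -2]].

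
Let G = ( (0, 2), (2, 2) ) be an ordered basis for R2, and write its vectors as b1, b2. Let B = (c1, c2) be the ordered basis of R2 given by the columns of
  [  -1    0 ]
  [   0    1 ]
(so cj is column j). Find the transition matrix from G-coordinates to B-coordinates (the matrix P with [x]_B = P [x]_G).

[[0, -2], [2, 2]]

Column j of P is [bj]_B, since P maps G-coordinates to B-coordinates.
Expressing b1 in B: b1 = 0·c1 + 2c2, so column 1 of P is (0, 2).
Doing the same for each bj gives P = [[0, -2], [2, 2]].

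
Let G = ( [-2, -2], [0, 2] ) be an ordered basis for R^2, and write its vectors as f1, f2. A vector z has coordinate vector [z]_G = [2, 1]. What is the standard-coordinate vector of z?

[-4, -2]

By definition z = 2f1 + f2.
Summing componentwise gives [-4, -2].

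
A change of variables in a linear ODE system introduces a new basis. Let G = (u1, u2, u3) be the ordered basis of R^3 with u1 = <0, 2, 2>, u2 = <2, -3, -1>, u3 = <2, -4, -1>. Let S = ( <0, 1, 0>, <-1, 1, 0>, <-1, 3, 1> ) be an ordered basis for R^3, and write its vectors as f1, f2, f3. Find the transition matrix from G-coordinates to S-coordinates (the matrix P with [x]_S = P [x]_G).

Take x = uj: its G-coordinates are the j-th standard unit vector, so P e_j — column j of P — equals [uj]_S.
u1 = -2f1 - 2f2 + 2f3, giving column 1 = <-2, -2, 2>; repeating for each j gives P = [[-2, 1, 0], [-2, -1, -1], [2, -1, -1]].

[[-2, 1, 0], [-2, -1, -1], [2, -1, -1]]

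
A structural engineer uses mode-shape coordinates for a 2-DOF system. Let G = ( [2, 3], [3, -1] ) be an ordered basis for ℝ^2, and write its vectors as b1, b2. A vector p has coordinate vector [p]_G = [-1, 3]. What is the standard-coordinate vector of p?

By definition p = -b1 + 3b2.
Summing componentwise gives [7, -6].

[7, -6]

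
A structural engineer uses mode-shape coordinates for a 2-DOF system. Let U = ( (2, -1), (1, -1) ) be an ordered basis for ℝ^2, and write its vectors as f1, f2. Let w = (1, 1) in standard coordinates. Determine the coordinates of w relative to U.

[w]_U is the unique c with M c = w, where M has columns f1, f2.
System: 2c_1 + c_2 = 1, -c_1 - c_2 = 1; solving gives c_1 = 2, c_2 = -3.
Check: 2f1 - 3f2 = (1, 1).

(2, -3)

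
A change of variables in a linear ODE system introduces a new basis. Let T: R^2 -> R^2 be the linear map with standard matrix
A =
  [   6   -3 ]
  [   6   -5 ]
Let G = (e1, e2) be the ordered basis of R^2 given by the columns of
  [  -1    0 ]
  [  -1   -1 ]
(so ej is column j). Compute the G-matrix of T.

The j-th column of [T]_G is [T(ej)]_G.
T(e1) = A e1 = [-3, -1] = 3e1 - 2e2, so column 1 is [3, -2].
Repeating for e2 and assembling the columns gives [[3, -3], [-2, -2]].

[[3, -3], [-2, -2]]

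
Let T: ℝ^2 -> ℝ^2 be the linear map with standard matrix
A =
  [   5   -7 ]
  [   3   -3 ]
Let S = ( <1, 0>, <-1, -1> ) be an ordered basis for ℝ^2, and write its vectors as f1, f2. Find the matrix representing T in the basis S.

[[2, 2], [-3, 0]]

Let P have columns f1, f2. Then [T]_S = P^(-1) A P.
Here det P = -1, so P^(-1) is integer; computing A P first and then P^(-1)(A P) gives [[2, 2], [-3, 0]].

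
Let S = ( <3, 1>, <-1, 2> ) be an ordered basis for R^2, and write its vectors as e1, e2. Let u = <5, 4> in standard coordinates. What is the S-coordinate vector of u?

[u]_S is the unique c with M c = u, where M has columns e1, e2.
System: 3c_1 - c_2 = 5, c_1 + 2c_2 = 4; solving gives c_1 = 2, c_2 = 1.
Check: 2e1 + e2 = <5, 4>.

<2, 1>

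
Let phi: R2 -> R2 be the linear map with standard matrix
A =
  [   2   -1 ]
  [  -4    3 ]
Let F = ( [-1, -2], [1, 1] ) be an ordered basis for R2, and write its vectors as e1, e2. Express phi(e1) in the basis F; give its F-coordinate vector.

[2, 2]

Compute phi(e1) = A e1 = [0, -2] in standard coordinates.
Then write this in F-coordinates: solve for y in y_1 e1 + y_2 e2 = [0, -2].
This gives y = [2, 2], which is column 1 of [phi]_F.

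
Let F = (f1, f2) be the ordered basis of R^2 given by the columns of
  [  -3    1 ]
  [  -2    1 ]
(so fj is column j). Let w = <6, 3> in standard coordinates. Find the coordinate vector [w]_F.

[w]_F is the unique c with M c = w, where M has columns f1, f2.
System: -3c_1 + c_2 = 6, -2c_1 + c_2 = 3; solving gives c_1 = -3, c_2 = -3.
Check: -3f1 - 3f2 = <6, 3>.

<-3, -3>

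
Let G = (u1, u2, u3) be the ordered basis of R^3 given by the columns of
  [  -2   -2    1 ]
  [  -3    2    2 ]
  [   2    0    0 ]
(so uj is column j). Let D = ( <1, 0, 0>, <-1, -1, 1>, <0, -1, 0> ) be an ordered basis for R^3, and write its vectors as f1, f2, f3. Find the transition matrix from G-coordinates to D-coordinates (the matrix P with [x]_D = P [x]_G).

[[0, -2, 1], [2, 0, 0], [1, -2, -2]]

Column j of P is [uj]_D, since P maps G-coordinates to D-coordinates.
Expressing u1 in D: u1 = 0·f1 + 2f2 + f3, so column 1 of P is <0, 2, 1>.
Doing the same for each uj gives P = [[0, -2, 1], [2, 0, 0], [1, -2, -2]].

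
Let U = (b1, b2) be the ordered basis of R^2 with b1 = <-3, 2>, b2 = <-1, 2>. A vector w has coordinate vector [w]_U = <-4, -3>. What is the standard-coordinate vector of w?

<15, -14>

w = M [w]_U, where M has columns b1, b2.
Carrying out the matrix-vector product, w = <15, -14>.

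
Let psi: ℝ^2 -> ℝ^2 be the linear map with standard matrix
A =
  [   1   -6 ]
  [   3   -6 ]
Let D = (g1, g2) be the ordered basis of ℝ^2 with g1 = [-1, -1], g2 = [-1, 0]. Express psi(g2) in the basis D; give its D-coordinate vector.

Compute psi(g2) = A g2 = [-1, -3] in standard coordinates.
Then write this in D-coordinates: solve for y in y_1 g1 + y_2 g2 = [-1, -3].
This gives y = [3, -2], which is column 2 of [psi]_D.

[3, -2]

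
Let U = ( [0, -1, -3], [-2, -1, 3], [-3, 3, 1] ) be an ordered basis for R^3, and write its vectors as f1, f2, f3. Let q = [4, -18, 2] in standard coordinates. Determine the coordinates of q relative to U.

[2, 4, -4]

[q]_U is the unique c with M c = q, where M has columns f1, ..., f3.
Solving this 3x3 system gives c = (2, 4, -4).
Check: 2f1 + 4f2 - 4f3 = [4, -18, 2].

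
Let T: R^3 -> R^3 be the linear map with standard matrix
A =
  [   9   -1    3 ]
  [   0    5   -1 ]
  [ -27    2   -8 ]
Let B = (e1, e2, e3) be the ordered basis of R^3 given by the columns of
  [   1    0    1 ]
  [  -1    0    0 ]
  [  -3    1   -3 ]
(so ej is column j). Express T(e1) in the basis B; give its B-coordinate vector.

Column 1 of [T]_B is the B-coordinate vector of T(e1).
In standard coordinates T(e1) = A e1 = (1, -2, -5).
Converting to B: (1, -2, -5) = 2e1 - 2e2 - e3, so the coordinate vector is (2, -2, -1).

(2, -2, -1)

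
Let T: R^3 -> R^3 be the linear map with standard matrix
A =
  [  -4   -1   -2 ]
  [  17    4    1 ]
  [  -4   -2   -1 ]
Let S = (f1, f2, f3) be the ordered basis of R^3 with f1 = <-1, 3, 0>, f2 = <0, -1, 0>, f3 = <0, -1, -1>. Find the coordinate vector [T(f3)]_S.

<-3, -1, -3>

Compute T(f3) = A f3 = <3, -5, 3> in standard coordinates.
Then write this in S-coordinates: solve for y in y_1 f1 + ... + y_3 f3 = <3, -5, 3>.
This gives y = <-3, -1, -3>, which is column 3 of [T]_S.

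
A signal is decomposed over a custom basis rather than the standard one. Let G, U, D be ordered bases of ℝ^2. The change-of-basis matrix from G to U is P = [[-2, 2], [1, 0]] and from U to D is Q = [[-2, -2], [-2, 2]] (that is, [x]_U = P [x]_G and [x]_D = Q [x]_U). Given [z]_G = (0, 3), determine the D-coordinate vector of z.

Apply P to get U-coordinates (6, 0), then Q to get D-coordinates.
The result is [z]_D = (-12, -12).

(-12, -12)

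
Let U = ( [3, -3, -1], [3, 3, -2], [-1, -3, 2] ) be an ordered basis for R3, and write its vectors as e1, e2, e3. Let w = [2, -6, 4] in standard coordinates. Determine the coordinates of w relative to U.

We seek scalars with c_1 e1 + ... + c_3 e3 = w; equivalently solve M c = w where the columns of M are e1, ..., e3.
Gaussian elimination on [M | w] yields c = (0, 2, 4).
Check: 0·e1 + 2e2 + 4e3 = [2, -6, 4].

[0, 2, 4]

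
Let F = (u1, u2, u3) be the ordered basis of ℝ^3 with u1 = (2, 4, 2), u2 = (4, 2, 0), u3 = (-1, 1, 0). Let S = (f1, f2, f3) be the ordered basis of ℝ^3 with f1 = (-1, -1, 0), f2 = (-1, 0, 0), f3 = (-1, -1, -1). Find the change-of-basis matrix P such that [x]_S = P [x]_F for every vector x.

[[-2, -2, -1], [2, -2, 2], [-2, 0, 0]]

Take x = uj: its F-coordinates are the j-th standard unit vector, so P e_j — column j of P — equals [uj]_S.
u1 = -2f1 + 2f2 - 2f3, giving column 1 = (-2, 2, -2); repeating for each j gives P = [[-2, -2, -1], [2, -2, 2], [-2, 0, 0]].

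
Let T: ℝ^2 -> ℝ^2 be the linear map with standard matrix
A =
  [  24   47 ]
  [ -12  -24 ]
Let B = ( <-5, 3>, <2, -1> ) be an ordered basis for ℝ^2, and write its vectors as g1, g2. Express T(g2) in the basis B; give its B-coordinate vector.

<1, 3>

Column 2 of [T]_B is the B-coordinate vector of T(g2).
In standard coordinates T(g2) = A g2 = <1, 0>.
Converting to B: <1, 0> = g1 + 3g2, so the coordinate vector is <1, 3>.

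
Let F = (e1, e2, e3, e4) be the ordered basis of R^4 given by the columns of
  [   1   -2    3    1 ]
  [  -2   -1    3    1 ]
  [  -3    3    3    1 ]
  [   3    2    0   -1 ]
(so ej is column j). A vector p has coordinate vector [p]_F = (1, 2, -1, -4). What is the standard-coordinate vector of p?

(-10, -11, -4, 11)

By definition p = e1 + 2e2 - e3 - 4e4.
Summing componentwise gives (-10, -11, -4, 11).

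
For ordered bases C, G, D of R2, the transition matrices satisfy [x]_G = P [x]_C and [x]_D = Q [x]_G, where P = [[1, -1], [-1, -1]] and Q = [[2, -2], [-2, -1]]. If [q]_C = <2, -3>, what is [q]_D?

First [q]_G = P [q]_C = <5, 1>.
Then [q]_D = Q [q]_G = <8, -11>.

<8, -11>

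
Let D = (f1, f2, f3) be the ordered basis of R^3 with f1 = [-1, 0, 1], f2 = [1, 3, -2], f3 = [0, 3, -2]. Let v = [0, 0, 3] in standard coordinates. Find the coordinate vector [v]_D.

Write v = c_1 f1 + ... + c_3 f3 and solve for the c_i.
Solving this 3x3 system gives c = (3, 3, -3).
Check: 3f1 + 3f2 - 3f3 = [0, 0, 3].

[3, 3, -3]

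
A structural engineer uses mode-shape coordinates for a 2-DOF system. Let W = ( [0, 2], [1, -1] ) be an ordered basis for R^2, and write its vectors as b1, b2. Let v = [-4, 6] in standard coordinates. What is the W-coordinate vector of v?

[1, -4]

We seek scalars with c_1 b1 + c_2 b2 = v; equivalently solve M c = v where the columns of M are b1, b2.
System: 0c_1 + c_2 = -4, 2c_1 - c_2 = 6; solving gives c_1 = 1, c_2 = -4.
Check: b1 - 4b2 = [-4, 6].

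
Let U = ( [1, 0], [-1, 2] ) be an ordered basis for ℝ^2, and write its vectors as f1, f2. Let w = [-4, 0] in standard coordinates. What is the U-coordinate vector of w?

[-4, 0]

[w]_U is the unique c with M c = w, where M has columns f1, f2.
System: c_1 - c_2 = -4, 0c_1 + 2c_2 = 0; solving gives c_1 = -4, c_2 = 0.
Check: -4f1 + 0·f2 = [-4, 0].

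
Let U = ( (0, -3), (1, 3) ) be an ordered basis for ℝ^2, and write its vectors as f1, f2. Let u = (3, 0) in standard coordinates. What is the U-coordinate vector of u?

(3, 3)

We seek scalars with c_1 f1 + c_2 f2 = u; equivalently solve M c = u where the columns of M are f1, f2.
System: 0c_1 + c_2 = 3, -3c_1 + 3c_2 = 0; solving gives c_1 = 3, c_2 = 3.
Check: 3f1 + 3f2 = (3, 0).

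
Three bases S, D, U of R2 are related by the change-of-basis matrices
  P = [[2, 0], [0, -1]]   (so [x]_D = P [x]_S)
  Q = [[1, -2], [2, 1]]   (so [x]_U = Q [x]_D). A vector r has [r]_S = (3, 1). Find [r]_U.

(8, 11)

Apply P to get D-coordinates (6, -1), then Q to get U-coordinates.
The result is [r]_U = (8, 11).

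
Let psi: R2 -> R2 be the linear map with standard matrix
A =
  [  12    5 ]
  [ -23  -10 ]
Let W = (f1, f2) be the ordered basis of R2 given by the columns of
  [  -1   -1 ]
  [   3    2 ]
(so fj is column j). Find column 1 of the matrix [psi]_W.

Compute psi(f1) = A f1 = (3, -7) in standard coordinates.
Then write this in W-coordinates: solve for y in y_1 f1 + y_2 f2 = (3, -7).
This gives y = (-1, -2), which is column 1 of [psi]_W.

(-1, -2)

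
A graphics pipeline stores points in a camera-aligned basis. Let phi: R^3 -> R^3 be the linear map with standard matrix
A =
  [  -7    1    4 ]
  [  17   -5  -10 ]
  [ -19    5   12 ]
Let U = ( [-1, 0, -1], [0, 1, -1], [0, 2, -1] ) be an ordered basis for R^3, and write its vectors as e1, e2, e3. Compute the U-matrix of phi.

The j-th column of [phi]_U is [phi(ej)]_U.
phi(e1) = A e1 = [3, -7, 7] = -3e1 - e2 - 3e3, so column 1 is [-3, -1, -3].
Repeating for e2, e3 and assembling the columns gives [[-3, 3, 2], [-1, 3, 0], [-3, 1, 0]].

[[-3, 3, 2], [-1, 3, 0], [-3, 1, 0]]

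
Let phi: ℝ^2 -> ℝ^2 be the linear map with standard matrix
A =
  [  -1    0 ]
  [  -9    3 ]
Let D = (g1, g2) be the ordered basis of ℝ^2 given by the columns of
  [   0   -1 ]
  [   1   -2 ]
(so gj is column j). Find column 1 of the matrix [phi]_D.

Compute phi(g1) = A g1 = (0, 3) in standard coordinates.
Then write this in D-coordinates: solve for y in y_1 g1 + y_2 g2 = (0, 3).
This gives y = (3, 0), which is column 1 of [phi]_D.

(3, 0)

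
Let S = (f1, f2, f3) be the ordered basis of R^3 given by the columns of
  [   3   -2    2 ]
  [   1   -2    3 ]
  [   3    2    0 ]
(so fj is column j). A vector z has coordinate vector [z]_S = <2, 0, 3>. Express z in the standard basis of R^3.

z = M [z]_S, where M has columns f1, ..., f3.
Carrying out the matrix-vector product, z = <12, 11, 6>.

<12, 11, 6>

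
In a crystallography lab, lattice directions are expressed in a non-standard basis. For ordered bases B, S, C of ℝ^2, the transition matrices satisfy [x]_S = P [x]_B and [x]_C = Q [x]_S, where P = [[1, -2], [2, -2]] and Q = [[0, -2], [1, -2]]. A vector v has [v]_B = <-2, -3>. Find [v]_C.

<-4, 0>

Apply P to get S-coordinates <4, 2>, then Q to get C-coordinates.
The result is [v]_C = <-4, 0>.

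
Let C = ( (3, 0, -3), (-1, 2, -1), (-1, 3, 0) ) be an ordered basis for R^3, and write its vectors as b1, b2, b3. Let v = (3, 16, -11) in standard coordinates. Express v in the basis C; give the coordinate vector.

Write v = c_1 b1 + ... + c_3 b3 and solve for the c_i.
Gaussian elimination on [M | v] yields c = (3, 2, 4).
Check: 3b1 + 2b2 + 4b3 = (3, 16, -11).

(3, 2, 4)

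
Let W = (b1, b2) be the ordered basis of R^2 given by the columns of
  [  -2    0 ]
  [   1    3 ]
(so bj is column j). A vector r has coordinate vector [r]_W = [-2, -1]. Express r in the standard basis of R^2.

[4, -5]

By definition r = -2b1 - b2.
Summing componentwise gives [4, -5].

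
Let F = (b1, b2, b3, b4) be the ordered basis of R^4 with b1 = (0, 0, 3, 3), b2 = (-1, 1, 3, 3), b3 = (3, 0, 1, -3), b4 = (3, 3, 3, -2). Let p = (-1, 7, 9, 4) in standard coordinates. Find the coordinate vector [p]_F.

(-2, 4, 0, 1)

[p]_F is the unique c with M c = p, where M has columns b1, ..., b4.
Row-reducing the augmented matrix [M | p] gives c = (-2, 4, 0, 1).
Check: -2b1 + 4b2 + 0·b3 + b4 = (-1, 7, 9, 4).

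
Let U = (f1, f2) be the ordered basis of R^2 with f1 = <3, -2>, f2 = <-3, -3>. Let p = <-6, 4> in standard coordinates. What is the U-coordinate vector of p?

<-2, 0>

Write p = c_1 f1 + c_2 f2 and solve for the c_i.
System: 3c_1 - 3c_2 = -6, -2c_1 - 3c_2 = 4; solving gives c_1 = -2, c_2 = 0.
Check: -2f1 + 0·f2 = <-6, 4>.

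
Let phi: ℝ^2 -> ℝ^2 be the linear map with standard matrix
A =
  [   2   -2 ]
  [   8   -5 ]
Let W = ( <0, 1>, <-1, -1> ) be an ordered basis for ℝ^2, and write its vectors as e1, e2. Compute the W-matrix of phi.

The j-th column of [phi]_W is [phi(ej)]_W.
phi(e1) = A e1 = <-2, -5> = -3e1 + 2e2, so column 1 is <-3, 2>.
Repeating for e2 and assembling the columns gives [[-3, -3], [2, 0]].

[[-3, -3], [2, 0]]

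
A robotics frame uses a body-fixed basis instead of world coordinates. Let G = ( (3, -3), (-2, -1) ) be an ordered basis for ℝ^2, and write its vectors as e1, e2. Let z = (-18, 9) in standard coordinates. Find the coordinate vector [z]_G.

(-4, 3)

We seek scalars with c_1 e1 + c_2 e2 = z; equivalently solve M c = z where the columns of M are e1, e2.
System: 3c_1 - 2c_2 = -18, -3c_1 - c_2 = 9; solving gives c_1 = -4, c_2 = 3.
Check: -4e1 + 3e2 = (-18, 9).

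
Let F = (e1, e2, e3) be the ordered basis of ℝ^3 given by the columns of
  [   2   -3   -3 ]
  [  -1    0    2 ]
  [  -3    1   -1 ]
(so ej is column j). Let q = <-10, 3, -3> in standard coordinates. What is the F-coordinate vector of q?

<1, 2, 2>

We seek scalars with c_1 e1 + ... + c_3 e3 = q; equivalently solve M c = q where the columns of M are e1, ..., e3.
Solving this 3x3 system gives c = (1, 2, 2).
Check: e1 + 2e2 + 2e3 = <-10, 3, -3>.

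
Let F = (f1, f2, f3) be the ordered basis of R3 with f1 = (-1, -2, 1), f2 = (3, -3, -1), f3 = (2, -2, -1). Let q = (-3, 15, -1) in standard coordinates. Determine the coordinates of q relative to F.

[q]_F is the unique c with M c = q, where M has columns f1, ..., f3.
Row-reducing the augmented matrix [M | q] gives c = (-4, -1, -2).
Check: -4f1 - f2 - 2f3 = (-3, 15, -1).

(-4, -1, -2)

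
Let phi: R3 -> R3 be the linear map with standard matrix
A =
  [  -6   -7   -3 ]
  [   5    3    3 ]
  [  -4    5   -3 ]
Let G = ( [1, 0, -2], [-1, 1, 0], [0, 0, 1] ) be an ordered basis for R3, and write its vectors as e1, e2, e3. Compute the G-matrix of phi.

With P the matrix whose columns are e1, ..., e3, [phi]_G = P^(-1) A P.
Column by column: phi(e1) = A e1 = [0, -1, 2]; its G-coordinates [-1, -1, 0] give column 1.
Continuing for each basis vector yields [phi]_G = [[-1, -3, 0], [-1, -2, 3], [0, 3, -3]].

[[-1, -3, 0], [-1, -2, 3], [0, 3, -3]]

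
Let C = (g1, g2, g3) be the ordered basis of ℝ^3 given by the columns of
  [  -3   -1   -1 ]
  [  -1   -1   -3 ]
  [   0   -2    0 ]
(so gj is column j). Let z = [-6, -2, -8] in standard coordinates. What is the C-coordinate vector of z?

[1, 4, -1]

Write z = c_1 g1 + ... + c_3 g3 and solve for the c_i.
Solving this 3x3 system gives c = (1, 4, -1).
Check: g1 + 4g2 - g3 = [-6, -2, -8].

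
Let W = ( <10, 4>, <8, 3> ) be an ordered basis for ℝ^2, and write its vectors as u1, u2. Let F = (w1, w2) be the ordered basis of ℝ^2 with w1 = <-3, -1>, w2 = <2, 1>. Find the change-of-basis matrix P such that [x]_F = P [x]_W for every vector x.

Column j of P is [uj]_F, since P maps W-coordinates to F-coordinates.
Expressing u1 in F: u1 = -2w1 + 2w2, so column 1 of P is <-2, 2>.
Doing the same for each uj gives P = [[-2, -2], [2, 1]].

[[-2, -2], [2, 1]]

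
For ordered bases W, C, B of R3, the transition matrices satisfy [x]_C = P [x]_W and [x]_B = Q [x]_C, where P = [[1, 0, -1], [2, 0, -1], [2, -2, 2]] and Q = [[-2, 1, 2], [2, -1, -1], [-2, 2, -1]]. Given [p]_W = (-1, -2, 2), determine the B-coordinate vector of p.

(14, -8, -8)

Apply P to get C-coordinates (-3, -4, 6), then Q to get B-coordinates.
The result is [p]_B = (14, -8, -8).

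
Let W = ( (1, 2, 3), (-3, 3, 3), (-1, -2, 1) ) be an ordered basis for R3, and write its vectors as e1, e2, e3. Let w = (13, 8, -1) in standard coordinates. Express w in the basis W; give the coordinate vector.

[w]_W is the unique c with M c = w, where M has columns e1, ..., e3.
Gaussian elimination on [M | w] yields c = (3, -2, -4).
Check: 3e1 - 2e2 - 4e3 = (13, 8, -1).

(3, -2, -4)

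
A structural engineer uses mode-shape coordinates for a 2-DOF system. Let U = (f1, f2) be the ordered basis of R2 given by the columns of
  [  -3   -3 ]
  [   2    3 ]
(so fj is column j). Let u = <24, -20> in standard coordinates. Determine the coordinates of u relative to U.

<-4, -4>

[u]_U is the unique c with M c = u, where M has columns f1, f2.
System: -3c_1 - 3c_2 = 24, 2c_1 + 3c_2 = -20; solving gives c_1 = -4, c_2 = -4.
Check: -4f1 - 4f2 = <24, -20>.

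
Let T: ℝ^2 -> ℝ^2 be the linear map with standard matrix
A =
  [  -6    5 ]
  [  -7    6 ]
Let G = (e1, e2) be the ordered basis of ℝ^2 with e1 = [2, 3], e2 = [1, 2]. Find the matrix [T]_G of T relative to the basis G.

With P the matrix whose columns are e1, e2, [T]_G = P^(-1) A P.
Column by column: T(e1) = A e1 = [3, 4]; its G-coordinates [2, -1] give column 1.
Continuing for each basis vector yields [T]_G = [[2, 3], [-1, -2]].

[[2, 3], [-1, -2]]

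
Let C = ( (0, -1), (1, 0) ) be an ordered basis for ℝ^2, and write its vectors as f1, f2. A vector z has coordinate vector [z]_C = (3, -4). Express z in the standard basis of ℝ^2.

By definition z = 3f1 - 4f2.
Summing componentwise gives (-4, -3).

(-4, -3)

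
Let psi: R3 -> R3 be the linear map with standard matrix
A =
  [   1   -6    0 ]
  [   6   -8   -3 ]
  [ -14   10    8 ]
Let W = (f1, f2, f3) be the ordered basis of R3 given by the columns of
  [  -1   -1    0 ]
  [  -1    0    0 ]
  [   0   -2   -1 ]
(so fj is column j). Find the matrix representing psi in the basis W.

With P the matrix whose columns are f1, ..., f3, [psi]_W = P^(-1) A P.
Column by column: psi(f1) = A f1 = [5, 2, 4]; its W-coordinates [-2, -3, 2] give column 1.
Continuing for each basis vector yields [psi]_W = [[-2, 0, -3], [-3, 1, 3], [2, 0, 2]].

[[-2, 0, -3], [-3, 1, 3], [2, 0, 2]]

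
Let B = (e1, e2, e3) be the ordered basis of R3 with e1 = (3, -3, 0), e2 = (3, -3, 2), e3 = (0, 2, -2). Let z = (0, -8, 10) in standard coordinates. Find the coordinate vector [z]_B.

Write z = c_1 e1 + ... + c_3 e3 and solve for the c_i.
Row-reducing the augmented matrix [M | z] gives c = (-1, 1, -4).
Check: -e1 + e2 - 4e3 = (0, -8, 10).

(-1, 1, -4)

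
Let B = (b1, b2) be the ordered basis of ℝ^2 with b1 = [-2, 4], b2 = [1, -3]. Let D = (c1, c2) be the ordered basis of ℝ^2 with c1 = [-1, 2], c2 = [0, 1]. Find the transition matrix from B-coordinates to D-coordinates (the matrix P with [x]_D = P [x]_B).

[[2, -1], [0, -1]]

Take x = bj: its B-coordinates are the j-th standard unit vector, so P e_j — column j of P — equals [bj]_D.
b1 = 2c1 + 0·c2, giving column 1 = [2, 0]; repeating for each j gives P = [[2, -1], [0, -1]].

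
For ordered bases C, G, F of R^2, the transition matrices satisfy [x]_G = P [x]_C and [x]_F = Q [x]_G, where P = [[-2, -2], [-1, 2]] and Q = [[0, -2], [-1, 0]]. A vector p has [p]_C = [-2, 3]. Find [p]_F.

First [p]_G = P [p]_C = [-2, 8].
Then [p]_F = Q [p]_G = [-16, 2].

[-16, 2]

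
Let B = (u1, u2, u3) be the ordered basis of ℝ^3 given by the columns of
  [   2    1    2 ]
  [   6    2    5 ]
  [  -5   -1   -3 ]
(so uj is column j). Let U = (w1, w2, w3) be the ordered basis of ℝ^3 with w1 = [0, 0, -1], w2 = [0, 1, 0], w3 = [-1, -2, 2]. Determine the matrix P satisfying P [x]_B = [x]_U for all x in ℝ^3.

[[1, -1, -1], [2, 0, 1], [-2, -1, -2]]

Let M have columns uj and N have columns wj. Then for every x, N [x]_U = x = M [x]_B, so P = N^(-1) M.
Since det N = -1, N^(-1) has integer entries; multiplying gives P = [[1, -1, -1], [2, 0, 1], [-2, -1, -2]].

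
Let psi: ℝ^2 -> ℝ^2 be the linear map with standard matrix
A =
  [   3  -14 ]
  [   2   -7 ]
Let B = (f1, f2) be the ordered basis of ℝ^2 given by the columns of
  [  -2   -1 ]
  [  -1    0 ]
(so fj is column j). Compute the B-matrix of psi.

Let P have columns f1, f2. Then [psi]_B = P^(-1) A P.
Here det P = -1, so P^(-1) is integer; computing A P first and then P^(-1)(A P) gives [[-3, 2], [-2, -1]].

[[-3, 2], [-2, -1]]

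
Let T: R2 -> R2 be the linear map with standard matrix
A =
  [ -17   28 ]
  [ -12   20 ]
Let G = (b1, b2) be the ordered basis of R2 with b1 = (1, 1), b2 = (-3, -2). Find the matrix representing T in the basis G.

[[2, -2], [-3, 1]]

With P the matrix whose columns are b1, b2, [T]_G = P^(-1) A P.
Column by column: T(b1) = A b1 = (11, 8); its G-coordinates (2, -3) give column 1.
Continuing for each basis vector yields [T]_G = [[2, -2], [-3, 1]].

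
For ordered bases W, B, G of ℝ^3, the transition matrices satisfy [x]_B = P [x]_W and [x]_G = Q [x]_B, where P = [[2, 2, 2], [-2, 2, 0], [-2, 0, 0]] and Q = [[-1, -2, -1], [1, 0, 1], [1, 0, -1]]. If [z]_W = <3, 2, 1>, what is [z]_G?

First [z]_B = P [z]_W = <12, -2, -6>.
Then [z]_G = Q [z]_B = <-2, 6, 18>.

<-2, 6, 18>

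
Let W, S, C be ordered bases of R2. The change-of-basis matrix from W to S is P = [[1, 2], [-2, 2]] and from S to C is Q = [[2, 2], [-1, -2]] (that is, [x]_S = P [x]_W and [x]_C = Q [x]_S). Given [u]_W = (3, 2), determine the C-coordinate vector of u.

(10, -3)

Composing the changes, [u]_C = Q P [u]_W.
Q P = [[-2, 8], [3, -6]]; applying this to (3, 2) gives (10, -3).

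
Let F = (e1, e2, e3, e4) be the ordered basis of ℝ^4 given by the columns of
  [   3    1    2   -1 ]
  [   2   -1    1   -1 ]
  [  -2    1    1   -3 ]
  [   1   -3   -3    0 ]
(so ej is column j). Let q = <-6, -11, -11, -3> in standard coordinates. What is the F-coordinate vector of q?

[q]_F is the unique c with M c = q, where M has columns e1, ..., e4.
Gaussian elimination on [M | q] yields c = (0, 4, -3, 4).
Check: 0·e1 + 4e2 - 3e3 + 4e4 = <-6, -11, -11, -3>.

<0, 4, -3, 4>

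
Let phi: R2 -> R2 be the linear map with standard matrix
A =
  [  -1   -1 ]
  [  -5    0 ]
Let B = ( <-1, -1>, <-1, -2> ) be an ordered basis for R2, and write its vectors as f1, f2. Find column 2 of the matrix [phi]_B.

Compute phi(f2) = A f2 = <3, 5> in standard coordinates.
Then write this in B-coordinates: solve for y in y_1 f1 + y_2 f2 = <3, 5>.
This gives y = <-1, -2>, which is column 2 of [phi]_B.

<-1, -2>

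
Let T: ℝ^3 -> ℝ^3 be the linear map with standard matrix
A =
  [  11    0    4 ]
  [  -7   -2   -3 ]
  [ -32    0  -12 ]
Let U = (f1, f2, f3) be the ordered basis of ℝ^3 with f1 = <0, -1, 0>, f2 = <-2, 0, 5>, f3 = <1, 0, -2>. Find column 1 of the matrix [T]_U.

Compute T(f1) = A f1 = <0, 2, 0> in standard coordinates.
Then write this in U-coordinates: solve for y in y_1 f1 + ... + y_3 f3 = <0, 2, 0>.
This gives y = <-2, 0, 0>, which is column 1 of [T]_U.

<-2, 0, 0>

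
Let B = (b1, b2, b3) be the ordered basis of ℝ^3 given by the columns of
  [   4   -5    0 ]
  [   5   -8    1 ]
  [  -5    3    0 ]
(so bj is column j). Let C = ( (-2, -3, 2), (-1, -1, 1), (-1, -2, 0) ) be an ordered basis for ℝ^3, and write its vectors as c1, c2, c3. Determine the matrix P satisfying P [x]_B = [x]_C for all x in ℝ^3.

Let M have columns bj and N have columns cj. Then for every x, N [x]_C = x = M [x]_B, so P = N^(-1) M.
Since det N = 1, N^(-1) has integer entries; multiplying gives P = [[-2, 1, -1], [-1, 1, 2], [1, 2, 0]].

[[-2, 1, -1], [-1, 1, 2], [1, 2, 0]]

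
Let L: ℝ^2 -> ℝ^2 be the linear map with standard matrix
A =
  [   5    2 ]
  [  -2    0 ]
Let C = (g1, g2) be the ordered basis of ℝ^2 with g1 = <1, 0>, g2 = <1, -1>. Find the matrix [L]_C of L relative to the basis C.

[[3, 1], [2, 2]]

The j-th column of [L]_C is [L(gj)]_C.
L(g1) = A g1 = <5, -2> = 3g1 + 2g2, so column 1 is <3, 2>.
Repeating for g2 and assembling the columns gives [[3, 1], [2, 2]].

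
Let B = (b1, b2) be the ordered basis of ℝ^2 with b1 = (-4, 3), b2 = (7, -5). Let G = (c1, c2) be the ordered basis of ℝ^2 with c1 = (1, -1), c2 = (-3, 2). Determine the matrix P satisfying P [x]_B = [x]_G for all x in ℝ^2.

Column j of P is [bj]_G, since P maps B-coordinates to G-coordinates.
Expressing b1 in G: b1 = -c1 + c2, so column 1 of P is (-1, 1).
Doing the same for each bj gives P = [[-1, 1], [1, -2]].

[[-1, 1], [1, -2]]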